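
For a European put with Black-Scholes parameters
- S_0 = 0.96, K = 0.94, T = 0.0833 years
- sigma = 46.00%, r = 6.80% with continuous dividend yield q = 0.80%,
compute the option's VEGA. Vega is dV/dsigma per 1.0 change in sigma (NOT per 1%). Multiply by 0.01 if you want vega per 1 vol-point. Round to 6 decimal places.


Answer: Vega = 0.106718

Derivation:
d1 = 0.2626054420; d2 = 0.1298414408
phi(d1) = 0.3854208818; exp(-qT) = 0.9993338220; exp(-rT) = 0.9943516125
Vega = S * exp(-qT) * phi(d1) * sqrt(T) = 0.9600 * 0.9993338220 * 0.3854208818 * 0.2886173938 = 0.106718


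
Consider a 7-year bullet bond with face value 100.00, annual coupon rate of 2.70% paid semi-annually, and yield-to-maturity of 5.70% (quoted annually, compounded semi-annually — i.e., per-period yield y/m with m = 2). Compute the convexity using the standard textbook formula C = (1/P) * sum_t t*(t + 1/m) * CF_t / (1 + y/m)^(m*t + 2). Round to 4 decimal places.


Answer: Convexity = 43.6029

Derivation:
Coupon per period c = face * coupon_rate / m = 1.350000
Periods per year m = 2; per-period yield y/m = 0.028500
Number of cashflows N = 14
Cashflows (t years, CF_t, discount factor 1/(1+y/m)^(m*t), PV):
  t = 0.5000: CF_t = 1.350000, DF = 0.972290, PV = 1.312591
  t = 1.0000: CF_t = 1.350000, DF = 0.945347, PV = 1.276219
  t = 1.5000: CF_t = 1.350000, DF = 0.919152, PV = 1.240855
  t = 2.0000: CF_t = 1.350000, DF = 0.893682, PV = 1.206470
  t = 2.5000: CF_t = 1.350000, DF = 0.868917, PV = 1.173039
  t = 3.0000: CF_t = 1.350000, DF = 0.844840, PV = 1.140533
  t = 3.5000: CF_t = 1.350000, DF = 0.821429, PV = 1.108929
  t = 4.0000: CF_t = 1.350000, DF = 0.798667, PV = 1.078200
  t = 4.5000: CF_t = 1.350000, DF = 0.776536, PV = 1.048323
  t = 5.0000: CF_t = 1.350000, DF = 0.755018, PV = 1.019274
  t = 5.5000: CF_t = 1.350000, DF = 0.734096, PV = 0.991029
  t = 6.0000: CF_t = 1.350000, DF = 0.713754, PV = 0.963568
  t = 6.5000: CF_t = 1.350000, DF = 0.693976, PV = 0.936867
  t = 7.0000: CF_t = 101.350000, DF = 0.674745, PV = 68.385434
Price P = sum_t PV_t = 82.881331
Convexity numerator sum_t t*(t + 1/m) * CF_t / (1+y/m)^(m*t + 2):
  t = 0.5000: term = 0.620427
  t = 1.0000: term = 1.809705
  t = 1.5000: term = 3.519116
  t = 2.0000: term = 5.702667
  t = 2.5000: term = 8.316967
  t = 3.0000: term = 11.321102
  t = 3.5000: term = 14.676522
  t = 4.0000: term = 18.346926
  t = 4.5000: term = 22.298160
  t = 5.0000: term = 26.498111
  t = 5.5000: term = 30.916609
  t = 6.0000: term = 35.525339
  t = 6.5000: term = 40.297743
  t = 7.0000: term = 3394.019397
Convexity = (1/P) * sum = 3613.868790 / 82.881331 = 43.602929


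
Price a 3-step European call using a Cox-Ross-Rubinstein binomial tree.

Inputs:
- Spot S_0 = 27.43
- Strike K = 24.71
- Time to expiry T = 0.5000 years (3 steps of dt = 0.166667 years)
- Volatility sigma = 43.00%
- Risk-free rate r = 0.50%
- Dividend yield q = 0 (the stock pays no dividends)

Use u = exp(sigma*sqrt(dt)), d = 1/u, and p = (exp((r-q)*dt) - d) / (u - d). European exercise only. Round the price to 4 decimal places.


Answer: Price = V(0,0) = 4.8113

Derivation:
dt = T/N = 0.166667
u = exp(sigma*sqrt(dt)) = 1.191898; d = 1/u = 0.838998
p = (exp((r-q)*dt) - d) / (u - d) = 0.458588
Discount per step: exp(-r*dt) = 0.999167
Stock lattice S(k, i) with i counting down-moves:
  k=0: S(0,0) = 27.4300
  k=1: S(1,0) = 32.6938; S(1,1) = 23.0137
  k=2: S(2,0) = 38.9676; S(2,1) = 27.4300; S(2,2) = 19.3085
  k=3: S(3,0) = 46.4454; S(3,1) = 32.6938; S(3,2) = 23.0137; S(3,3) = 16.1998
Terminal payoffs V(N, i) = max(S_T - K, 0):
  V(3,0) = 21.735408; V(3,1) = 7.983755; V(3,2) = 0.000000; V(3,3) = 0.000000
Backward induction: V(k, i) = exp(-r*dt) * [p * V(k+1, i) + (1-p) * V(k+1, i+1)].
  V(2,0) = exp(-r*dt) * [p*21.735408 + (1-p)*7.983755] = 14.278195
  V(2,1) = exp(-r*dt) * [p*7.983755 + (1-p)*0.000000] = 3.658205
  V(2,2) = exp(-r*dt) * [p*0.000000 + (1-p)*0.000000] = 0.000000
  V(1,0) = exp(-r*dt) * [p*14.278195 + (1-p)*3.658205] = 8.521301
  V(1,1) = exp(-r*dt) * [p*3.658205 + (1-p)*0.000000] = 1.676211
  V(0,0) = exp(-r*dt) * [p*8.521301 + (1-p)*1.676211] = 4.811277


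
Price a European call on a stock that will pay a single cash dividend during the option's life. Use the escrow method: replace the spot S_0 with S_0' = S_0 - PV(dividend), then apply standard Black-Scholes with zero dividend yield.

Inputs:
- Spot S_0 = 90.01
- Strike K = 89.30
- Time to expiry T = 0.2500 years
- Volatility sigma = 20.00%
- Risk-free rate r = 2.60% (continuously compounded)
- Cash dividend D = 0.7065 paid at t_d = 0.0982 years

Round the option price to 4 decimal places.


PV(D) = D * exp(-r * t_d) = 0.7065 * 0.99745006 = 0.70469847
S_0' = S_0 - PV(D) = 90.0100 - 0.70469847 = 89.30530153
d1 = (ln(S_0'/K) + (r + sigma^2/2)*T) / (sigma*sqrt(T)) = 0.11559366
d2 = d1 - sigma*sqrt(T) = 0.01559366
exp(-rT) = 0.99352108
N(d1) = 0.54601271; N(d2) = 0.50622072
C = S_0' * N(d1) - K * exp(-rT) * N(d2) = 89.30530153 * 0.54601271 - 89.3000 * 0.99352108 * 0.50622072 = 3.8492

Answer: Price = 3.8492


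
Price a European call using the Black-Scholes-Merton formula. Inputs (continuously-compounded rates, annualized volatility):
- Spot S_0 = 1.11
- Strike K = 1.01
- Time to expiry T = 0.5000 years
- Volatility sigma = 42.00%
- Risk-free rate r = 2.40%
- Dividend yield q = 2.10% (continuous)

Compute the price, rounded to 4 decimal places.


d1 = (ln(S/K) + (r - q + 0.5*sigma^2) * T) / (sigma * sqrt(T)) = 0.47143713
d2 = d1 - sigma * sqrt(T) = 0.17445228
exp(-rT) = 0.98807171; exp(-qT) = 0.98955493
C = S_0 * exp(-qT) * N(d1) - K * exp(-rT) * N(d2)
N(d1) = 0.68133570; N(d2) = 0.56924499
C = 1.1100 * 0.98955493 * 0.68133570 - 1.0100 * 0.98807171 * 0.56924499 = 0.1803

Answer: Price = 0.1803


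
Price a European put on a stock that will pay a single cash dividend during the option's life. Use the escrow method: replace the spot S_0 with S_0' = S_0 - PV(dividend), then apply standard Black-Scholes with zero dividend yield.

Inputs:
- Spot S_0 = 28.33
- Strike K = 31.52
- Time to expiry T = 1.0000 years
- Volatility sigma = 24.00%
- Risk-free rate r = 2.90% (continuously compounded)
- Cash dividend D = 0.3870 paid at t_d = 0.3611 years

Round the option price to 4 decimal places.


Answer: Price = 4.3319

Derivation:
PV(D) = D * exp(-r * t_d) = 0.3870 * 0.98958274 = 0.38296852
S_0' = S_0 - PV(D) = 28.3300 - 0.38296852 = 27.94703148
d1 = (ln(S_0'/K) + (r + sigma^2/2)*T) / (sigma*sqrt(T)) = -0.26046366
d2 = d1 - sigma*sqrt(T) = -0.50046366
exp(-rT) = 0.97141646
N(-d1) = 0.60274693; N(-d2) = 0.69162568
P = K * exp(-rT) * N(-d2) - S_0' * N(-d1) = 31.5200 * 0.97141646 * 0.69162568 - 27.94703148 * 0.60274693 = 4.3319


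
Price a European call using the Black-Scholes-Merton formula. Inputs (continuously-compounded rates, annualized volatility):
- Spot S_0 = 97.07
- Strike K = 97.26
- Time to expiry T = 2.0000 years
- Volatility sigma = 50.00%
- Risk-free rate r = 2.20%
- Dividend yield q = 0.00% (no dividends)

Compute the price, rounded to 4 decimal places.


d1 = (ln(S/K) + (r - q + 0.5*sigma^2) * T) / (sigma * sqrt(T)) = 0.41301338
d2 = d1 - sigma * sqrt(T) = -0.29409340
exp(-rT) = 0.95695396; exp(-qT) = 1.00000000
C = S_0 * exp(-qT) * N(d1) - K * exp(-rT) * N(d2)
N(d1) = 0.66020160; N(d2) = 0.38434327
C = 97.0700 * 1.00000000 * 0.66020160 - 97.2600 * 0.95695396 * 0.38434327 = 28.3137

Answer: Price = 28.3137


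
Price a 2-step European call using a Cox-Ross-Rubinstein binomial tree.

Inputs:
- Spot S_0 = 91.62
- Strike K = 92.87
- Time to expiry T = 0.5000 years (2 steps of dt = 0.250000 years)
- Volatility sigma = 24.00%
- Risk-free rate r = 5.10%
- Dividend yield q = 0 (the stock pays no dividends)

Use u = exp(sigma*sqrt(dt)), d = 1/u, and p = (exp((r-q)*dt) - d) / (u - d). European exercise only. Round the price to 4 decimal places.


dt = T/N = 0.250000
u = exp(sigma*sqrt(dt)) = 1.127497; d = 1/u = 0.886920
p = (exp((r-q)*dt) - d) / (u - d) = 0.523373
Discount per step: exp(-r*dt) = 0.987331
Stock lattice S(k, i) with i counting down-moves:
  k=0: S(0,0) = 91.6200
  k=1: S(1,0) = 103.3013; S(1,1) = 81.2597
  k=2: S(2,0) = 116.4718; S(2,1) = 91.6200; S(2,2) = 72.0708
Terminal payoffs V(N, i) = max(S_T - K, 0):
  V(2,0) = 23.601847; V(2,1) = 0.000000; V(2,2) = 0.000000
Backward induction: V(k, i) = exp(-r*dt) * [p * V(k+1, i) + (1-p) * V(k+1, i+1)].
  V(1,0) = exp(-r*dt) * [p*23.601847 + (1-p)*0.000000] = 12.196073
  V(1,1) = exp(-r*dt) * [p*0.000000 + (1-p)*0.000000] = 0.000000
  V(0,0) = exp(-r*dt) * [p*12.196073 + (1-p)*0.000000] = 6.302227

Answer: Price = V(0,0) = 6.3022


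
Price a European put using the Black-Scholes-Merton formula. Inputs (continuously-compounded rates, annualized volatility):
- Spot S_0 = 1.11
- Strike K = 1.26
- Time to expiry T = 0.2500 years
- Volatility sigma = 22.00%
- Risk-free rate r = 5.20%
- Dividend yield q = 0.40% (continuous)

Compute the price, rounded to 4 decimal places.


Answer: Price = 0.1447

Derivation:
d1 = (ln(S/K) + (r - q + 0.5*sigma^2) * T) / (sigma * sqrt(T)) = -0.98819732
d2 = d1 - sigma * sqrt(T) = -1.09819732
exp(-rT) = 0.98708414; exp(-qT) = 0.99900050
P = K * exp(-rT) * N(-d2) - S_0 * exp(-qT) * N(-d1)
N(-d1) = 0.83847199; N(-d2) = 0.86394083
P = 1.2600 * 0.98708414 * 0.86394083 - 1.1100 * 0.99900050 * 0.83847199 = 0.1447


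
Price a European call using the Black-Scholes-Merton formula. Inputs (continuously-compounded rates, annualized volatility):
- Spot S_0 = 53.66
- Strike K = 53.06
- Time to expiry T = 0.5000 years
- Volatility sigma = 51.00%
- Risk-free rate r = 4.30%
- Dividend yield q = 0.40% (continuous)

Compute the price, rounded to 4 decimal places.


d1 = (ln(S/K) + (r - q + 0.5*sigma^2) * T) / (sigma * sqrt(T)) = 0.26556573
d2 = d1 - sigma * sqrt(T) = -0.09505873
exp(-rT) = 0.97872948; exp(-qT) = 0.99800200
C = S_0 * exp(-qT) * N(d1) - K * exp(-rT) * N(d2)
N(d1) = 0.60471316; N(d2) = 0.46213409
C = 53.6600 * 0.99800200 * 0.60471316 - 53.0600 * 0.97872948 * 0.46213409 = 8.3848

Answer: Price = 8.3848


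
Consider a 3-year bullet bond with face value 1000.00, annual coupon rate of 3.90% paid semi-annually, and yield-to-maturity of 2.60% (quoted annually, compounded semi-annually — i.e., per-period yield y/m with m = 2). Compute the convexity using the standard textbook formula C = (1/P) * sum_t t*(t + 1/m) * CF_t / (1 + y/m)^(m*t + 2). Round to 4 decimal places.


Coupon per period c = face * coupon_rate / m = 19.500000
Periods per year m = 2; per-period yield y/m = 0.013000
Number of cashflows N = 6
Cashflows (t years, CF_t, discount factor 1/(1+y/m)^(m*t), PV):
  t = 0.5000: CF_t = 19.500000, DF = 0.987167, PV = 19.249753
  t = 1.0000: CF_t = 19.500000, DF = 0.974498, PV = 19.002718
  t = 1.5000: CF_t = 19.500000, DF = 0.961992, PV = 18.758853
  t = 2.0000: CF_t = 19.500000, DF = 0.949647, PV = 18.518117
  t = 2.5000: CF_t = 19.500000, DF = 0.937460, PV = 18.280471
  t = 3.0000: CF_t = 1019.500000, DF = 0.925429, PV = 943.475350
Price P = sum_t PV_t = 1037.285262
Convexity numerator sum_t t*(t + 1/m) * CF_t / (1+y/m)^(m*t + 2):
  t = 0.5000: term = 9.379426
  t = 1.0000: term = 27.777176
  t = 1.5000: term = 54.841413
  t = 2.0000: term = 90.229374
  t = 2.5000: term = 133.607168
  t = 3.0000: term = 9653.859331
Convexity = (1/P) * sum = 9969.693888 / 1037.285262 = 9.611333

Answer: Convexity = 9.6113


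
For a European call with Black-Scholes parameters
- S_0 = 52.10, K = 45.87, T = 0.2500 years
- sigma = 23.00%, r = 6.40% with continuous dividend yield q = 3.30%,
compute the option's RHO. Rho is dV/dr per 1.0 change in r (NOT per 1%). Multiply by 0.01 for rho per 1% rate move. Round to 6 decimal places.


d1 = 1.2323142622; d2 = 1.1173142622
phi(d1) = 0.1867027025; exp(-qT) = 0.9917839379; exp(-rT) = 0.9841273201
N(d2) = 0.8680700102
Rho = K*T*exp(-rT)*N(d2) = 45.8700 * 0.2500 * 0.9841273201 * 0.8680700102 = 9.796587

Answer: Rho = 9.796587


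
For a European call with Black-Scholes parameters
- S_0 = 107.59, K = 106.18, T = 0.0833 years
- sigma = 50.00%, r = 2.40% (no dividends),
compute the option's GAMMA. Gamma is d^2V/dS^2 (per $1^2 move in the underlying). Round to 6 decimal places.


Answer: Gamma = 0.025294

Derivation:
d1 = 0.1774227056; d2 = 0.0331140087
phi(d1) = 0.3927123215; exp(-qT) = 1.0000000000; exp(-rT) = 0.9980027971
Gamma = exp(-qT) * phi(d1) / (S * sigma * sqrt(T)) = 1.0000000000 * 0.3927123215 / (107.5900 * 0.5000 * 0.2886173938) = 0.025294


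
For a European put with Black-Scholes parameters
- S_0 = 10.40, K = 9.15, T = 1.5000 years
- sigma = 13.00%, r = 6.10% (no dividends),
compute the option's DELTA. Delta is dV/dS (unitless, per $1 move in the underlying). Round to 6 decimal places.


d1 = 1.4585576291; d2 = 1.2993407958
phi(d1) = 0.1377060812; exp(-qT) = 1.0000000000; exp(-rT) = 0.9125613162
N(-d1) = 0.0723434514
Delta = -exp(-qT) * N(-d1) = -1.0000000000 * 0.0723434514 = -0.072343

Answer: Delta = -0.072343


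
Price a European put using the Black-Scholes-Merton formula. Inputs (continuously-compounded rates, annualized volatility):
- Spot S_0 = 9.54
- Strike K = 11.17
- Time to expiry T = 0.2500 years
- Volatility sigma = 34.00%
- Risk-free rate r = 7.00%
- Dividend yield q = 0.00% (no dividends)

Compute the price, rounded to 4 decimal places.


d1 = (ln(S/K) + (r - q + 0.5*sigma^2) * T) / (sigma * sqrt(T)) = -0.73993016
d2 = d1 - sigma * sqrt(T) = -0.90993016
exp(-rT) = 0.98265224; exp(-qT) = 1.00000000
P = K * exp(-rT) * N(-d2) - S_0 * exp(-qT) * N(-d1)
N(-d1) = 0.77032881; N(-d2) = 0.81857033
P = 11.1700 * 0.98265224 * 0.81857033 - 9.5400 * 1.00000000 * 0.77032881 = 1.6359

Answer: Price = 1.6359


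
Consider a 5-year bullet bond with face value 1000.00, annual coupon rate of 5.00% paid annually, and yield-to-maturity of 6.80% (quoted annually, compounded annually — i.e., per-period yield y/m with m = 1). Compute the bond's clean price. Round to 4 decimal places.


Coupon per period c = face * coupon_rate / m = 50.000000
Periods per year m = 1; per-period yield y/m = 0.068000
Number of cashflows N = 5
Cashflows (t years, CF_t, discount factor 1/(1+y/m)^(m*t), PV):
  t = 1.0000: CF_t = 50.000000, DF = 0.936330, PV = 46.816479
  t = 2.0000: CF_t = 50.000000, DF = 0.876713, PV = 43.835655
  t = 3.0000: CF_t = 50.000000, DF = 0.820892, PV = 41.044621
  t = 4.0000: CF_t = 50.000000, DF = 0.768626, PV = 38.431293
  t = 5.0000: CF_t = 1050.000000, DF = 0.719687, PV = 755.671487
Price P = sum_t PV_t = 925.799534

Answer: Price = 925.7995


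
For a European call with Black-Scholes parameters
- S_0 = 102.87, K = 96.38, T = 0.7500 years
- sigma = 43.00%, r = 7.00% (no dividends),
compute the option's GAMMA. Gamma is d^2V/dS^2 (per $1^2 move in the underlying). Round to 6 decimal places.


Answer: Gamma = 0.009180

Derivation:
d1 = 0.5021734743; d2 = 0.1297825507
phi(d1) = 0.3516821014; exp(-qT) = 1.0000000000; exp(-rT) = 0.9488543211
Gamma = exp(-qT) * phi(d1) / (S * sigma * sqrt(T)) = 1.0000000000 * 0.3516821014 / (102.8700 * 0.4300 * 0.8660254038) = 0.009180


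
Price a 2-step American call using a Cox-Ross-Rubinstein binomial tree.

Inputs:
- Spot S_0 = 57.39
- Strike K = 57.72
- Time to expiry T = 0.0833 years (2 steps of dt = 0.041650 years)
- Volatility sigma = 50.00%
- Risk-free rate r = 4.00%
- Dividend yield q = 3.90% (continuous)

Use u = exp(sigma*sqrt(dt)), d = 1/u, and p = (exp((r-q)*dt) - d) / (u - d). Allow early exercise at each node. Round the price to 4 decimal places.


dt = T/N = 0.041650
u = exp(sigma*sqrt(dt)) = 1.107430; d = 1/u = 0.902992
p = (exp((r-q)*dt) - d) / (u - d) = 0.474715
Discount per step: exp(-r*dt) = 0.998335
Stock lattice S(k, i) with i counting down-moves:
  k=0: S(0,0) = 57.3900
  k=1: S(1,0) = 63.5554; S(1,1) = 51.8227
  k=2: S(2,0) = 70.3831; S(2,1) = 57.3900; S(2,2) = 46.7955
Terminal payoffs V(N, i) = max(S_T - K, 0):
  V(2,0) = 12.663115; V(2,1) = 0.000000; V(2,2) = 0.000000
Backward induction: V(k, i) = exp(-r*dt) * [p * V(k+1, i) + (1-p) * V(k+1, i+1)]; then take max(V_cont, immediate exercise) for American.
  V(1,0) = exp(-r*dt) * [p*12.663115 + (1-p)*0.000000] = 6.001369; exercise = 5.835385; V(1,0) = max -> 6.001369
  V(1,1) = exp(-r*dt) * [p*0.000000 + (1-p)*0.000000] = 0.000000; exercise = 0.000000; V(1,1) = max -> 0.000000
  V(0,0) = exp(-r*dt) * [p*6.001369 + (1-p)*0.000000] = 2.844200; exercise = 0.000000; V(0,0) = max -> 2.844200

Answer: Price = V(0,0) = 2.8442


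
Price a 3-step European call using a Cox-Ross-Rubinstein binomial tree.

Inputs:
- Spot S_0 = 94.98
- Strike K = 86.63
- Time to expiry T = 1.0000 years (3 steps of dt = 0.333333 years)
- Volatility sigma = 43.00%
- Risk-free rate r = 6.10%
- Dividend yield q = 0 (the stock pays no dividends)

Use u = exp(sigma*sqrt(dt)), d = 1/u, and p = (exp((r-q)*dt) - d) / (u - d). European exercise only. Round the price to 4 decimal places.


dt = T/N = 0.333333
u = exp(sigma*sqrt(dt)) = 1.281794; d = 1/u = 0.780157
p = (exp((r-q)*dt) - d) / (u - d) = 0.479200
Discount per step: exp(-r*dt) = 0.979872
Stock lattice S(k, i) with i counting down-moves:
  k=0: S(0,0) = 94.9800
  k=1: S(1,0) = 121.7448; S(1,1) = 74.0993
  k=2: S(2,0) = 156.0517; S(2,1) = 94.9800; S(2,2) = 57.8090
  k=3: S(3,0) = 200.0262; S(3,1) = 121.7448; S(3,2) = 74.0993; S(3,3) = 45.1001
Terminal payoffs V(N, i) = max(S_T - K, 0):
  V(3,0) = 113.396166; V(3,1) = 35.114789; V(3,2) = 0.000000; V(3,3) = 0.000000
Backward induction: V(k, i) = exp(-r*dt) * [p * V(k+1, i) + (1-p) * V(k+1, i+1)].
  V(2,0) = exp(-r*dt) * [p*113.396166 + (1-p)*35.114789] = 71.165422
  V(2,1) = exp(-r*dt) * [p*35.114789 + (1-p)*0.000000] = 16.488330
  V(2,2) = exp(-r*dt) * [p*0.000000 + (1-p)*0.000000] = 0.000000
  V(1,0) = exp(-r*dt) * [p*71.165422 + (1-p)*16.488330] = 41.830363
  V(1,1) = exp(-r*dt) * [p*16.488330 + (1-p)*0.000000] = 7.742180
  V(0,0) = exp(-r*dt) * [p*41.830363 + (1-p)*7.742180] = 23.592627

Answer: Price = V(0,0) = 23.5926


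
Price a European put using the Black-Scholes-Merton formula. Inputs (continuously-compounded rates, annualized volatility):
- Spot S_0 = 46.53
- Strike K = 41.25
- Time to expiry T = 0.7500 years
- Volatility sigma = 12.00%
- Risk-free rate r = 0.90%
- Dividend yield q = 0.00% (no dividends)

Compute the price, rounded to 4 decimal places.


Answer: Price = 0.2421

Derivation:
d1 = (ln(S/K) + (r - q + 0.5*sigma^2) * T) / (sigma * sqrt(T)) = 1.27590708
d2 = d1 - sigma * sqrt(T) = 1.17198403
exp(-rT) = 0.99327273; exp(-qT) = 1.00000000
P = K * exp(-rT) * N(-d2) - S_0 * exp(-qT) * N(-d1)
N(-d1) = 0.10099418; N(-d2) = 0.12060173
P = 41.2500 * 0.99327273 * 0.12060173 - 46.5300 * 1.00000000 * 0.10099418 = 0.2421


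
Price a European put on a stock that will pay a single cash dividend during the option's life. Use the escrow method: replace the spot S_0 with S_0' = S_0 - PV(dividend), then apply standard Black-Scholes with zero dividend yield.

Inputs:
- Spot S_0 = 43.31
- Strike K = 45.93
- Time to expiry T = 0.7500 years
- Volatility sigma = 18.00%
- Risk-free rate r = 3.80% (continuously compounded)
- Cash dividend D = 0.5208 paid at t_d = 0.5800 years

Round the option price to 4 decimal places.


Answer: Price = 3.7337

Derivation:
PV(D) = D * exp(-r * t_d) = 0.5208 * 0.97820111 = 0.50944714
S_0' = S_0 - PV(D) = 43.3100 - 0.50944714 = 42.80055286
d1 = (ln(S_0'/K) + (r + sigma^2/2)*T) / (sigma*sqrt(T)) = -0.19192071
d2 = d1 - sigma*sqrt(T) = -0.34780529
exp(-rT) = 0.97190229
N(-d1) = 0.57609784; N(-d2) = 0.63600679
P = K * exp(-rT) * N(-d2) - S_0' * N(-d1) = 45.9300 * 0.97190229 * 0.63600679 - 42.80055286 * 0.57609784 = 3.7337


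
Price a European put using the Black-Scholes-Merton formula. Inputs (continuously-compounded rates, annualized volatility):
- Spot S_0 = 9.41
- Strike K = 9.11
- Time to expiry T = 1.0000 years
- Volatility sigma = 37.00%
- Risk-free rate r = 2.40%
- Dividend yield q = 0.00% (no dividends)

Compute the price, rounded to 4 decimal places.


Answer: Price = 1.1006

Derivation:
d1 = (ln(S/K) + (r - q + 0.5*sigma^2) * T) / (sigma * sqrt(T)) = 0.33743309
d2 = d1 - sigma * sqrt(T) = -0.03256691
exp(-rT) = 0.97628571; exp(-qT) = 1.00000000
P = K * exp(-rT) * N(-d2) - S_0 * exp(-qT) * N(-d1)
N(-d1) = 0.36789522; N(-d2) = 0.51299002
P = 9.1100 * 0.97628571 * 0.51299002 - 9.4100 * 1.00000000 * 0.36789522 = 1.1006


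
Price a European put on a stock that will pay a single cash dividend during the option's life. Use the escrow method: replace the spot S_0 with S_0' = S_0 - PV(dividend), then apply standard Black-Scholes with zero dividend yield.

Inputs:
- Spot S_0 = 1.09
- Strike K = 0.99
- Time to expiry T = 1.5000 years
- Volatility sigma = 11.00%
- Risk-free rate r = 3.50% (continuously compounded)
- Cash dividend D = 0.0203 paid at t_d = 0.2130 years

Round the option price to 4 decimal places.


PV(D) = D * exp(-r * t_d) = 0.0203 * 0.99257272 = 0.02014923
S_0' = S_0 - PV(D) = 1.0900 - 0.02014923 = 1.06985077
d1 = (ln(S_0'/K) + (r + sigma^2/2)*T) / (sigma*sqrt(T)) = 1.03282743
d2 = d1 - sigma*sqrt(T) = 0.89810549
exp(-rT) = 0.94885432
N(-d1) = 0.15084233; N(-d2) = 0.18456465
P = K * exp(-rT) * N(-d2) - S_0' * N(-d1) = 0.9900 * 0.94885432 * 0.18456465 - 1.06985077 * 0.15084233 = 0.0120

Answer: Price = 0.0120


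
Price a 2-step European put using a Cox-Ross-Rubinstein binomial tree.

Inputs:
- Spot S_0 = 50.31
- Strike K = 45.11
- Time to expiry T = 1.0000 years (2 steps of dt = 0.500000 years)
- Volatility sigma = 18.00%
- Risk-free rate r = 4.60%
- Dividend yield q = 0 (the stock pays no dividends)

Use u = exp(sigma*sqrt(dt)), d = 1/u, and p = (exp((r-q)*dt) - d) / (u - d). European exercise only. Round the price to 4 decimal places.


Answer: Price = V(0,0) = 1.1323

Derivation:
dt = T/N = 0.500000
u = exp(sigma*sqrt(dt)) = 1.135734; d = 1/u = 0.880488
p = (exp((r-q)*dt) - d) / (u - d) = 0.559376
Discount per step: exp(-r*dt) = 0.977262
Stock lattice S(k, i) with i counting down-moves:
  k=0: S(0,0) = 50.3100
  k=1: S(1,0) = 57.1388; S(1,1) = 44.2973
  k=2: S(2,0) = 64.8945; S(2,1) = 50.3100; S(2,2) = 39.0033
Terminal payoffs V(N, i) = max(K - S_T, 0):
  V(2,0) = 0.000000; V(2,1) = 0.000000; V(2,2) = 6.106733
Backward induction: V(k, i) = exp(-r*dt) * [p * V(k+1, i) + (1-p) * V(k+1, i+1)].
  V(1,0) = exp(-r*dt) * [p*0.000000 + (1-p)*0.000000] = 0.000000
  V(1,1) = exp(-r*dt) * [p*0.000000 + (1-p)*6.106733] = 2.629589
  V(0,0) = exp(-r*dt) * [p*0.000000 + (1-p)*2.629589] = 1.132314


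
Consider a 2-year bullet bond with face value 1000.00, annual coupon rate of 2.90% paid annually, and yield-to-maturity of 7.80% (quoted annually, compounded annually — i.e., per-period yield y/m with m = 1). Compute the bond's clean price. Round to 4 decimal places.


Coupon per period c = face * coupon_rate / m = 29.000000
Periods per year m = 1; per-period yield y/m = 0.078000
Number of cashflows N = 2
Cashflows (t years, CF_t, discount factor 1/(1+y/m)^(m*t), PV):
  t = 1.0000: CF_t = 29.000000, DF = 0.927644, PV = 26.901670
  t = 2.0000: CF_t = 1029.000000, DF = 0.860523, PV = 885.478158
Price P = sum_t PV_t = 912.379828

Answer: Price = 912.3798


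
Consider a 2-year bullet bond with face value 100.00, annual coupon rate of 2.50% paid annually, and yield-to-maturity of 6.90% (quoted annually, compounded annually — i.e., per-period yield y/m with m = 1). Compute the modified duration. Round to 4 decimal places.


Coupon per period c = face * coupon_rate / m = 2.500000
Periods per year m = 1; per-period yield y/m = 0.069000
Number of cashflows N = 2
Cashflows (t years, CF_t, discount factor 1/(1+y/m)^(m*t), PV):
  t = 1.0000: CF_t = 2.500000, DF = 0.935454, PV = 2.338634
  t = 2.0000: CF_t = 102.500000, DF = 0.875074, PV = 89.695046
Price P = sum_t PV_t = 92.033680
First compute Macaulay numerator sum_t t * PV_t:
  t * PV_t at t = 1.0000: 2.338634
  t * PV_t at t = 2.0000: 179.390091
Macaulay duration D = 181.728725 / 92.033680 = 1.974589
Modified duration = D / (1 + y/m) = 1.974589 / (1 + 0.069000) = 1.847137

Answer: Modified duration = 1.8471


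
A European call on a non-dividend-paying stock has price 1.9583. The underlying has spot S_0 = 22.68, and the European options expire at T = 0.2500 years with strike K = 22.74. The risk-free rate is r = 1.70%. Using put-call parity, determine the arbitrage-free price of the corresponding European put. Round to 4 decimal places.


Answer: Put price = 1.9219

Derivation:
Put-call parity: C - P = S_0 * exp(-qT) - K * exp(-rT).
S_0 * exp(-qT) = 22.6800 * 1.00000000 = 22.68000000
K * exp(-rT) = 22.7400 * 0.99575902 = 22.64356008
P = C - S*exp(-qT) + K*exp(-rT)
P = 1.9583 - 22.68000000 + 22.64356008 = 1.9219


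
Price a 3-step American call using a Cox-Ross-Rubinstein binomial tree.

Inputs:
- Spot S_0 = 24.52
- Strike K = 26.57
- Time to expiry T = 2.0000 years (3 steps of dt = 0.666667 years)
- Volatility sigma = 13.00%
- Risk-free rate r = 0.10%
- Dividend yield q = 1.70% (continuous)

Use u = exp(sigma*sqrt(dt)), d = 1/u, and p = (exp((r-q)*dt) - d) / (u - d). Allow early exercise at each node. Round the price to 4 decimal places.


Answer: Price = V(0,0) = 0.8155

Derivation:
dt = T/N = 0.666667
u = exp(sigma*sqrt(dt)) = 1.111983; d = 1/u = 0.899295
p = (exp((r-q)*dt) - d) / (u - d) = 0.423604
Discount per step: exp(-r*dt) = 0.999334
Stock lattice S(k, i) with i counting down-moves:
  k=0: S(0,0) = 24.5200
  k=1: S(1,0) = 27.2658; S(1,1) = 22.0507
  k=2: S(2,0) = 30.3191; S(2,1) = 24.5200; S(2,2) = 19.8301
  k=3: S(3,0) = 33.7143; S(3,1) = 27.2658; S(3,2) = 22.0507; S(3,3) = 17.8331
Terminal payoffs V(N, i) = max(S_T - K, 0):
  V(3,0) = 7.144324; V(3,1) = 0.695814; V(3,2) = 0.000000; V(3,3) = 0.000000
Backward induction: V(k, i) = exp(-r*dt) * [p * V(k+1, i) + (1-p) * V(k+1, i+1)]; then take max(V_cont, immediate exercise) for American.
  V(2,0) = exp(-r*dt) * [p*7.144324 + (1-p)*0.695814] = 3.425141; exercise = 3.749110; V(2,0) = max -> 3.749110
  V(2,1) = exp(-r*dt) * [p*0.695814 + (1-p)*0.000000] = 0.294553; exercise = 0.000000; V(2,1) = max -> 0.294553
  V(2,2) = exp(-r*dt) * [p*0.000000 + (1-p)*0.000000] = 0.000000; exercise = 0.000000; V(2,2) = max -> 0.000000
  V(1,0) = exp(-r*dt) * [p*3.749110 + (1-p)*0.294553] = 1.756744; exercise = 0.695814; V(1,0) = max -> 1.756744
  V(1,1) = exp(-r*dt) * [p*0.294553 + (1-p)*0.000000] = 0.124690; exercise = 0.000000; V(1,1) = max -> 0.124690
  V(0,0) = exp(-r*dt) * [p*1.756744 + (1-p)*0.124690] = 0.815490; exercise = 0.000000; V(0,0) = max -> 0.815490


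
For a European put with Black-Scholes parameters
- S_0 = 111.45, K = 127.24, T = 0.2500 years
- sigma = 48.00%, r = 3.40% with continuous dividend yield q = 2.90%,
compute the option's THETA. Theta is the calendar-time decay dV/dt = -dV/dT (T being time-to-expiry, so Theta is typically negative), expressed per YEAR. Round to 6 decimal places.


Answer: Theta = -18.270468

Derivation:
d1 = -0.4268708627; d2 = -0.6668708627
phi(d1) = 0.3642015339; exp(-qT) = 0.9927762179; exp(-rT) = 0.9915360229
Theta = -S*exp(-qT)*phi(d1)*sigma/(2*sqrt(T)) + r*K*exp(-rT)*N(-d2) - q*S*exp(-qT)*N(-d1)
N(-d1) = 0.6652633054; N(-d2) = 0.7475726880; sqrt(T) = 0.5000000000
Term 1 = -111.4500 * 0.9927762179 * 0.3642015339 * 0.4800 / (2 * 0.5000000000) = -19.3425819613
Term 2 = 0.0340 * 127.2400 * 0.9915360229 * 0.7475726880 = 3.2067455503
Term 3 = -0.0290 * 111.4500 * 0.9927762179 * 0.6652633054 = -2.1346319481
Theta = -19.3425819613 + (3.2067455503) + (-2.1346319481) = -18.270468


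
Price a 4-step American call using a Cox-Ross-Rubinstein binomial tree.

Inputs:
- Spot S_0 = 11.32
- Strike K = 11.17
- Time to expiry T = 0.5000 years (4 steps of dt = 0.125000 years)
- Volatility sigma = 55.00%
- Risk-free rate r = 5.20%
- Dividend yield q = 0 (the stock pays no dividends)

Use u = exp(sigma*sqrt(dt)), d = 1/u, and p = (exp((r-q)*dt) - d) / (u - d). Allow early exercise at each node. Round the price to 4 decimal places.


dt = T/N = 0.125000
u = exp(sigma*sqrt(dt)) = 1.214648; d = 1/u = 0.823284
p = (exp((r-q)*dt) - d) / (u - d) = 0.468202
Discount per step: exp(-r*dt) = 0.993521
Stock lattice S(k, i) with i counting down-moves:
  k=0: S(0,0) = 11.3200
  k=1: S(1,0) = 13.7498; S(1,1) = 9.3196
  k=2: S(2,0) = 16.7012; S(2,1) = 11.3200; S(2,2) = 7.6727
  k=3: S(3,0) = 20.2861; S(3,1) = 13.7498; S(3,2) = 9.3196; S(3,3) = 6.3168
  k=4: S(4,0) = 24.6404; S(4,1) = 16.7012; S(4,2) = 11.3200; S(4,3) = 7.6727; S(4,4) = 5.2005
Terminal payoffs V(N, i) = max(S_T - K, 0):
  V(4,0) = 13.470429; V(4,1) = 5.531187; V(4,2) = 0.150000; V(4,3) = 0.000000; V(4,4) = 0.000000
Backward induction: V(k, i) = exp(-r*dt) * [p * V(k+1, i) + (1-p) * V(k+1, i+1)]; then take max(V_cont, immediate exercise) for American.
  V(3,0) = exp(-r*dt) * [p*13.470429 + (1-p)*5.531187] = 9.188434; exercise = 9.116064; V(3,0) = max -> 9.188434
  V(3,1) = exp(-r*dt) * [p*5.531187 + (1-p)*0.150000] = 2.652185; exercise = 2.579816; V(3,1) = max -> 2.652185
  V(3,2) = exp(-r*dt) * [p*0.150000 + (1-p)*0.000000] = 0.069775; exercise = 0.000000; V(3,2) = max -> 0.069775
  V(3,3) = exp(-r*dt) * [p*0.000000 + (1-p)*0.000000] = 0.000000; exercise = 0.000000; V(3,3) = max -> 0.000000
  V(2,0) = exp(-r*dt) * [p*9.188434 + (1-p)*2.652185] = 5.675457; exercise = 5.531187; V(2,0) = max -> 5.675457
  V(2,1) = exp(-r*dt) * [p*2.652185 + (1-p)*0.069775] = 1.270578; exercise = 0.150000; V(2,1) = max -> 1.270578
  V(2,2) = exp(-r*dt) * [p*0.069775 + (1-p)*0.000000] = 0.032457; exercise = 0.000000; V(2,2) = max -> 0.032457
  V(1,0) = exp(-r*dt) * [p*5.675457 + (1-p)*1.270578] = 3.311356; exercise = 2.579816; V(1,0) = max -> 3.311356
  V(1,1) = exp(-r*dt) * [p*1.270578 + (1-p)*0.032457] = 0.608182; exercise = 0.000000; V(1,1) = max -> 0.608182
  V(0,0) = exp(-r*dt) * [p*3.311356 + (1-p)*0.608182] = 1.861672; exercise = 0.150000; V(0,0) = max -> 1.861672

Answer: Price = V(0,0) = 1.8617


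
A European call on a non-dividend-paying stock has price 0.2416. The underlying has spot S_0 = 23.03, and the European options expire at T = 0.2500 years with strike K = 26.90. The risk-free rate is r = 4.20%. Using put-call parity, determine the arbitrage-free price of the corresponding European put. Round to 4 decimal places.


Put-call parity: C - P = S_0 * exp(-qT) - K * exp(-rT).
S_0 * exp(-qT) = 23.0300 * 1.00000000 = 23.03000000
K * exp(-rT) = 26.9000 * 0.98955493 = 26.61902769
P = C - S*exp(-qT) + K*exp(-rT)
P = 0.2416 - 23.03000000 + 26.61902769 = 3.8306

Answer: Put price = 3.8306


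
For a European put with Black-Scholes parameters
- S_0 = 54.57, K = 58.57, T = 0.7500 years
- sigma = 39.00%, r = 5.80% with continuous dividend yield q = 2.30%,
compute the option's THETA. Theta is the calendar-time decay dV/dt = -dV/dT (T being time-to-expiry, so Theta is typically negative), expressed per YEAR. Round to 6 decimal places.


Answer: Theta = -3.402856

Derivation:
d1 = 0.0371551874; d2 = -0.3005947201
phi(d1) = 0.3986670039; exp(-qT) = 0.9828979294; exp(-rT) = 0.9574325541
Theta = -S*exp(-qT)*phi(d1)*sigma/(2*sqrt(T)) + r*K*exp(-rT)*N(-d2) - q*S*exp(-qT)*N(-d1)
N(-d1) = 0.4851806346; N(-d2) = 0.6181382209; sqrt(T) = 0.8660254038
Term 1 = -54.5700 * 0.9828979294 * 0.3986670039 * 0.3900 / (2 * 0.8660254038) = -4.8147821958
Term 2 = 0.0580 * 58.5700 * 0.9574325541 * 0.6181382209 = 2.0104672617
Term 3 = -0.0230 * 54.5700 * 0.9828979294 * 0.4851806346 = -0.5985406738
Theta = -4.8147821958 + (2.0104672617) + (-0.5985406738) = -3.402856


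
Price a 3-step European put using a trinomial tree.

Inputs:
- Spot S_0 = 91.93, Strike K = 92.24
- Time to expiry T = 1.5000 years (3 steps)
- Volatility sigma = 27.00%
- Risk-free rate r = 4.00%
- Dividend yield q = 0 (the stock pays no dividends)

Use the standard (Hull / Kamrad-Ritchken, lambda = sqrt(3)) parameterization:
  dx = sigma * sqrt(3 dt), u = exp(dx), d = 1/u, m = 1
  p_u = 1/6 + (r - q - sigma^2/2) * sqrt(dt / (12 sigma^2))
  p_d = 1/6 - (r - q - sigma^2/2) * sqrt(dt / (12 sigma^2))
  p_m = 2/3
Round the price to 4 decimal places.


dt = T/N = 0.500000; dx = sigma*sqrt(3*dt) = 0.330681
u = exp(dx) = 1.391916; d = 1/u = 0.718434
p_u = 0.169351, p_m = 0.666667, p_d = 0.163983
Discount per step: exp(-r*dt) = 0.980199
Stock lattice S(k, j) with j the centered position index:
  k=0: S(0,+0) = 91.9300
  k=1: S(1,-1) = 66.0457; S(1,+0) = 91.9300; S(1,+1) = 127.9588
  k=2: S(2,-2) = 47.4495; S(2,-1) = 66.0457; S(2,+0) = 91.9300; S(2,+1) = 127.9588; S(2,+2) = 178.1079
  k=3: S(3,-3) = 34.0893; S(3,-2) = 47.4495; S(3,-1) = 66.0457; S(3,+0) = 91.9300; S(3,+1) = 127.9588; S(3,+2) = 178.1079; S(3,+3) = 247.9112
Terminal payoffs V(N, j) = max(K - S_T, 0):
  V(3,-3) = 58.150682; V(3,-2) = 44.790538; V(3,-1) = 26.194341; V(3,+0) = 0.310000; V(3,+1) = 0.000000; V(3,+2) = 0.000000; V(3,+3) = 0.000000
Backward induction: V(k, j) = exp(-r*dt) * [p_u * V(k+1, j+1) + p_m * V(k+1, j) + p_d * V(k+1, j-1)]
  V(2,-2) = exp(-r*dt) * [p_u*26.194341 + p_m*44.790538 + p_d*58.150682] = 42.964163
  V(2,-1) = exp(-r*dt) * [p_u*0.310000 + p_m*26.194341 + p_d*44.790538] = 24.368005
  V(2,+0) = exp(-r*dt) * [p_u*0.000000 + p_m*0.310000 + p_d*26.194341] = 4.412941
  V(2,+1) = exp(-r*dt) * [p_u*0.000000 + p_m*0.000000 + p_d*0.310000] = 0.049828
  V(2,+2) = exp(-r*dt) * [p_u*0.000000 + p_m*0.000000 + p_d*0.000000] = 0.000000
  V(1,-1) = exp(-r*dt) * [p_u*4.412941 + p_m*24.368005 + p_d*42.964163] = 23.562069
  V(1,+0) = exp(-r*dt) * [p_u*0.049828 + p_m*4.412941 + p_d*24.368005] = 6.808786
  V(1,+1) = exp(-r*dt) * [p_u*0.000000 + p_m*0.049828 + p_d*4.412941] = 0.741878
  V(0,+0) = exp(-r*dt) * [p_u*0.741878 + p_m*6.808786 + p_d*23.562069] = 8.359725

Answer: Price = V(0,0) = 8.3597


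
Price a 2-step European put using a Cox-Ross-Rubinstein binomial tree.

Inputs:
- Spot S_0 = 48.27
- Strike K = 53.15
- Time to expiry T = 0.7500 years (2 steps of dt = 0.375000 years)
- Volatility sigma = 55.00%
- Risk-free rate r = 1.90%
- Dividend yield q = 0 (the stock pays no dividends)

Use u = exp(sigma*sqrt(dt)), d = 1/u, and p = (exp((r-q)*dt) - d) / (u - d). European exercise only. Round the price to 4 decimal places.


Answer: Price = V(0,0) = 11.5917

Derivation:
dt = T/N = 0.375000
u = exp(sigma*sqrt(dt)) = 1.400466; d = 1/u = 0.714048
p = (exp((r-q)*dt) - d) / (u - d) = 0.427003
Discount per step: exp(-r*dt) = 0.992900
Stock lattice S(k, i) with i counting down-moves:
  k=0: S(0,0) = 48.2700
  k=1: S(1,0) = 67.6005; S(1,1) = 34.4671
  k=2: S(2,0) = 94.6722; S(2,1) = 48.2700; S(2,2) = 24.6112
Terminal payoffs V(N, i) = max(K - S_T, 0):
  V(2,0) = 0.000000; V(2,1) = 4.880000; V(2,2) = 28.538826
Backward induction: V(k, i) = exp(-r*dt) * [p * V(k+1, i) + (1-p) * V(k+1, i+1)].
  V(1,0) = exp(-r*dt) * [p*0.000000 + (1-p)*4.880000] = 2.776374
  V(1,1) = exp(-r*dt) * [p*4.880000 + (1-p)*28.538826] = 18.305546
  V(0,0) = exp(-r*dt) * [p*2.776374 + (1-p)*18.305546] = 11.591660


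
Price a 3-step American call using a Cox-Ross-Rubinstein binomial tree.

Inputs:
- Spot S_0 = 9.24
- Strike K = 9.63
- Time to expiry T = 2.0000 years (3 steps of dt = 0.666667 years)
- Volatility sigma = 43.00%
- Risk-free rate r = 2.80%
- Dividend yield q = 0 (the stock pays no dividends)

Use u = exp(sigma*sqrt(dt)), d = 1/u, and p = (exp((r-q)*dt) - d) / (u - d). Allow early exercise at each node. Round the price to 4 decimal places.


dt = T/N = 0.666667
u = exp(sigma*sqrt(dt)) = 1.420620; d = 1/u = 0.703918
p = (exp((r-q)*dt) - d) / (u - d) = 0.439407
Discount per step: exp(-r*dt) = 0.981506
Stock lattice S(k, i) with i counting down-moves:
  k=0: S(0,0) = 9.2400
  k=1: S(1,0) = 13.1265; S(1,1) = 6.5042
  k=2: S(2,0) = 18.6478; S(2,1) = 9.2400; S(2,2) = 4.5784
  k=3: S(3,0) = 26.4915; S(3,1) = 13.1265; S(3,2) = 6.5042; S(3,3) = 3.2228
Terminal payoffs V(N, i) = max(S_T - K, 0):
  V(3,0) = 16.861462; V(3,1) = 3.496531; V(3,2) = 0.000000; V(3,3) = 0.000000
Backward induction: V(k, i) = exp(-r*dt) * [p * V(k+1, i) + (1-p) * V(k+1, i+1)]; then take max(V_cont, immediate exercise) for American.
  V(2,0) = exp(-r*dt) * [p*16.861462 + (1-p)*3.496531] = 9.195907; exercise = 9.017814; V(2,0) = max -> 9.195907
  V(2,1) = exp(-r*dt) * [p*3.496531 + (1-p)*0.000000] = 1.507987; exercise = 0.000000; V(2,1) = max -> 1.507987
  V(2,2) = exp(-r*dt) * [p*0.000000 + (1-p)*0.000000] = 0.000000; exercise = 0.000000; V(2,2) = max -> 0.000000
  V(1,0) = exp(-r*dt) * [p*9.195907 + (1-p)*1.507987] = 4.795752; exercise = 3.496531; V(1,0) = max -> 4.795752
  V(1,1) = exp(-r*dt) * [p*1.507987 + (1-p)*0.000000] = 0.650366; exercise = 0.000000; V(1,1) = max -> 0.650366
  V(0,0) = exp(-r*dt) * [p*4.795752 + (1-p)*0.650366] = 2.426164; exercise = 0.000000; V(0,0) = max -> 2.426164

Answer: Price = V(0,0) = 2.4262


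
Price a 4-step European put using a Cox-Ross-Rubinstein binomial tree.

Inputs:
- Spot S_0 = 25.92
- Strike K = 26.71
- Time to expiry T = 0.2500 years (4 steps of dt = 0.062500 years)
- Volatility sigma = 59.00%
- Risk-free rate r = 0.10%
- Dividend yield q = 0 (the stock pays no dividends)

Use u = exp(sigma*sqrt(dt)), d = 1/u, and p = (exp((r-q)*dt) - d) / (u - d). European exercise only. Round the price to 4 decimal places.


dt = T/N = 0.062500
u = exp(sigma*sqrt(dt)) = 1.158933; d = 1/u = 0.862862
p = (exp((r-q)*dt) - d) / (u - d) = 0.463403
Discount per step: exp(-r*dt) = 0.999938
Stock lattice S(k, i) with i counting down-moves:
  k=0: S(0,0) = 25.9200
  k=1: S(1,0) = 30.0396; S(1,1) = 22.3654
  k=2: S(2,0) = 34.8138; S(2,1) = 25.9200; S(2,2) = 19.2983
  k=3: S(3,0) = 40.3469; S(3,1) = 30.0396; S(3,2) = 22.3654; S(3,3) = 16.6517
  k=4: S(4,0) = 46.7594; S(4,1) = 34.8138; S(4,2) = 25.9200; S(4,3) = 19.2983; S(4,4) = 14.3682
Terminal payoffs V(N, i) = max(K - S_T, 0):
  V(4,0) = 0.000000; V(4,1) = 0.000000; V(4,2) = 0.790000; V(4,3) = 7.411741; V(4,4) = 12.341837
Backward induction: V(k, i) = exp(-r*dt) * [p * V(k+1, i) + (1-p) * V(k+1, i+1)].
  V(3,0) = exp(-r*dt) * [p*0.000000 + (1-p)*0.000000] = 0.000000
  V(3,1) = exp(-r*dt) * [p*0.000000 + (1-p)*0.790000] = 0.423885
  V(3,2) = exp(-r*dt) * [p*0.790000 + (1-p)*7.411741] = 4.342936
  V(3,3) = exp(-r*dt) * [p*7.411741 + (1-p)*12.341837] = 10.056588
  V(2,0) = exp(-r*dt) * [p*0.000000 + (1-p)*0.423885] = 0.227441
  V(2,1) = exp(-r*dt) * [p*0.423885 + (1-p)*4.342936] = 2.526679
  V(2,2) = exp(-r*dt) * [p*4.342936 + (1-p)*10.056588] = 7.408403
  V(1,0) = exp(-r*dt) * [p*0.227441 + (1-p)*2.526679] = 1.461115
  V(1,1) = exp(-r*dt) * [p*2.526679 + (1-p)*7.408403] = 5.145877
  V(0,0) = exp(-r*dt) * [p*1.461115 + (1-p)*5.145877] = 3.438133

Answer: Price = V(0,0) = 3.4381


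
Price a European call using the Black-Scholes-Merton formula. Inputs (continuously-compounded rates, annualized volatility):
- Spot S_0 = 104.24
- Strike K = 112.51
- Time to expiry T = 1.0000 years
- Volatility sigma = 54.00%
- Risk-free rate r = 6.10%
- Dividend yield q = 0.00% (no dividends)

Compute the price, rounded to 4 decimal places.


Answer: Price = 21.5608

Derivation:
d1 = (ln(S/K) + (r - q + 0.5*sigma^2) * T) / (sigma * sqrt(T)) = 0.24158116
d2 = d1 - sigma * sqrt(T) = -0.29841884
exp(-rT) = 0.94082324; exp(-qT) = 1.00000000
C = S_0 * exp(-qT) * N(d1) - K * exp(-rT) * N(d2)
N(d1) = 0.59544764; N(d2) = 0.38269176
C = 104.2400 * 1.00000000 * 0.59544764 - 112.5100 * 0.94082324 * 0.38269176 = 21.5608


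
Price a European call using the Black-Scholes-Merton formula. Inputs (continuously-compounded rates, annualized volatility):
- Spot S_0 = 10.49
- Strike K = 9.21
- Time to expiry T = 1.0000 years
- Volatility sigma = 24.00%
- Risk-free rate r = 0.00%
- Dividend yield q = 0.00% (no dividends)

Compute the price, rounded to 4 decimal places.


Answer: Price = 1.7150

Derivation:
d1 = (ln(S/K) + (r - q + 0.5*sigma^2) * T) / (sigma * sqrt(T)) = 0.66221905
d2 = d1 - sigma * sqrt(T) = 0.42221905
exp(-rT) = 1.00000000; exp(-qT) = 1.00000000
C = S_0 * exp(-qT) * N(d1) - K * exp(-rT) * N(d2)
N(d1) = 0.74608458; N(d2) = 0.66356743
C = 10.4900 * 1.00000000 * 0.74608458 - 9.2100 * 1.00000000 * 0.66356743 = 1.7150


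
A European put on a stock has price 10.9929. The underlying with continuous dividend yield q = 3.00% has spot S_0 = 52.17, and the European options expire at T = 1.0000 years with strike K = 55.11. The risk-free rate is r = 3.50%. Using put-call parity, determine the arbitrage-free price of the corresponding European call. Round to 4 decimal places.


Answer: Call price = 8.4065

Derivation:
Put-call parity: C - P = S_0 * exp(-qT) - K * exp(-rT).
S_0 * exp(-qT) = 52.1700 * 0.97044553 = 50.62814349
K * exp(-rT) = 55.1100 * 0.96560542 = 53.21451449
C = P + S*exp(-qT) - K*exp(-rT)
C = 10.9929 + 50.62814349 - 53.21451449 = 8.4065
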